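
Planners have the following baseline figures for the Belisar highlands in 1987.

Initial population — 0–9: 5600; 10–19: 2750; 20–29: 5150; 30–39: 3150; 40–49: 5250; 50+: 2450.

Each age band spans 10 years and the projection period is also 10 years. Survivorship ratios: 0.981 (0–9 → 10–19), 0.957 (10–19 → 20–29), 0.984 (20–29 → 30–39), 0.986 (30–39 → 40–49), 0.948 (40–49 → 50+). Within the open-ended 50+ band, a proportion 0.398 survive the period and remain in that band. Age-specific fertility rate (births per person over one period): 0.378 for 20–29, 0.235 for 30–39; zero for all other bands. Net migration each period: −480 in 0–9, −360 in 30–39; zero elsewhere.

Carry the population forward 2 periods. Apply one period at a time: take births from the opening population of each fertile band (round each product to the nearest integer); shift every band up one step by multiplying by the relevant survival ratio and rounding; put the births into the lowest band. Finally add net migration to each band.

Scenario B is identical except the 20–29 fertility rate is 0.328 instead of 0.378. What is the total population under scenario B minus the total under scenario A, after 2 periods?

Numbering the groups 1..6 from youngest to oldest:
Period 1:
Births: 5150 × 0.378 = 1947, 3150 × 0.235 = 740 → 2687
Group 2: 5600 × 0.981 = 5494
Group 3: 2750 × 0.957 = 2632
Group 4: 5150 × 0.984 = 5068
Group 5: 3150 × 0.986 = 3106
Group 6: 5250 × 0.948 + 2450 × 0.398 = 4977 + 975 = 5952
Net migration: Group 1 − 480 → 2207; Group 4 − 360 → 4708
End of period: [2207, 5494, 2632, 4708, 3106, 5952]
Period 2:
Births: 2632 × 0.378 = 995, 4708 × 0.235 = 1106 → 2101
Group 2: 2207 × 0.981 = 2165
Group 3: 5494 × 0.957 = 5258
Group 4: 2632 × 0.984 = 2590
Group 5: 4708 × 0.986 = 4642
Group 6: 3106 × 0.948 + 5952 × 0.398 = 2944 + 2369 = 5313
Net migration: Group 1 − 480 → 1621; Group 4 − 360 → 2230
End of period: [1621, 2165, 5258, 2230, 4642, 5313]
Scenario A total after 2 periods: 21229
Scenario B projection —
Period 1:
Births: 5150 × 0.328 = 1689, 3150 × 0.235 = 740 → 2429
Group 2: 5600 × 0.981 = 5494
Group 3: 2750 × 0.957 = 2632
Group 4: 5150 × 0.984 = 5068
Group 5: 3150 × 0.986 = 3106
Group 6: 5250 × 0.948 + 2450 × 0.398 = 4977 + 975 = 5952
Net migration: Group 1 − 480 → 1949; Group 4 − 360 → 4708
End of period: [1949, 5494, 2632, 4708, 3106, 5952]
Period 2:
Births: 2632 × 0.328 = 863, 4708 × 0.235 = 1106 → 1969
Group 2: 1949 × 0.981 = 1912
Group 3: 5494 × 0.957 = 5258
Group 4: 2632 × 0.984 = 2590
Group 5: 4708 × 0.986 = 4642
Group 6: 3106 × 0.948 + 5952 × 0.398 = 2944 + 2369 = 5313
Net migration: Group 1 − 480 → 1489; Group 4 − 360 → 2230
End of period: [1489, 1912, 5258, 2230, 4642, 5313]
Scenario B total after 2 periods: 20844
Difference B − A = 20844 − 21229 = -385

-385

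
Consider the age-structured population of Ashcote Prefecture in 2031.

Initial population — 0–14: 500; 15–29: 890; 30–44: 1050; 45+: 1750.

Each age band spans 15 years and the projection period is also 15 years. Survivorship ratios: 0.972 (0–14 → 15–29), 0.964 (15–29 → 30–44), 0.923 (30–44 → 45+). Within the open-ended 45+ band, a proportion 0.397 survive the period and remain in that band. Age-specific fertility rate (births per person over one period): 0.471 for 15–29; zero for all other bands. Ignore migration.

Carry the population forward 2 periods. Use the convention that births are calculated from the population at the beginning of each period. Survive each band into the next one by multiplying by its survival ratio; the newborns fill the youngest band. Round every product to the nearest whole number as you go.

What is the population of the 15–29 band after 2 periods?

— Period 1 —
Births: 890 × 0.471 = 419
15–29: 500 × 0.972 = 486
30–44: 890 × 0.964 = 858
45+: 1050 × 0.923 + 1750 × 0.397 = 969 + 695 = 1664
Population now: 0–14=419, 15–29=486, 30–44=858, 45+=1664
— Period 2 —
Births: 486 × 0.471 = 229
15–29: 419 × 0.972 = 407
30–44: 486 × 0.964 = 469
45+: 858 × 0.923 + 1664 × 0.397 = 792 + 661 = 1453
Population now: 0–14=229, 15–29=407, 30–44=469, 45+=1453

407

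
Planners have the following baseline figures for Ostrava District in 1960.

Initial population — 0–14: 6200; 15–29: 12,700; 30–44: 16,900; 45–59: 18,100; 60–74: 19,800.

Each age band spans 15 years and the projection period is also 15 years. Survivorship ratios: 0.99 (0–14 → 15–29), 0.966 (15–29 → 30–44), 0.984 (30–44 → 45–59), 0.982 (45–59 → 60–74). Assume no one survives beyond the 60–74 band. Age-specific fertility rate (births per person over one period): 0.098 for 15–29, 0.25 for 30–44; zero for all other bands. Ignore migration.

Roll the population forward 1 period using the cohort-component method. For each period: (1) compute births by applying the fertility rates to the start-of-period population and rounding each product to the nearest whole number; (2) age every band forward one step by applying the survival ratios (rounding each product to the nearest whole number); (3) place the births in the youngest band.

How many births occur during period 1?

(Groups numbered youngest = 1 to oldest = 5.)
[period 1]
Births: 12700 * 0.098 = 1245 ; 16900 * 0.25 = 4225 — total 5470
Group 2: 6200 * 0.99 = 6138
Group 3: 12700 * 0.966 = 12268
Group 4: 16900 * 0.984 = 16630
Group 5: 18100 * 0.982 = 17774
→ [5470, 6138, 12268, 16630, 17774]

5470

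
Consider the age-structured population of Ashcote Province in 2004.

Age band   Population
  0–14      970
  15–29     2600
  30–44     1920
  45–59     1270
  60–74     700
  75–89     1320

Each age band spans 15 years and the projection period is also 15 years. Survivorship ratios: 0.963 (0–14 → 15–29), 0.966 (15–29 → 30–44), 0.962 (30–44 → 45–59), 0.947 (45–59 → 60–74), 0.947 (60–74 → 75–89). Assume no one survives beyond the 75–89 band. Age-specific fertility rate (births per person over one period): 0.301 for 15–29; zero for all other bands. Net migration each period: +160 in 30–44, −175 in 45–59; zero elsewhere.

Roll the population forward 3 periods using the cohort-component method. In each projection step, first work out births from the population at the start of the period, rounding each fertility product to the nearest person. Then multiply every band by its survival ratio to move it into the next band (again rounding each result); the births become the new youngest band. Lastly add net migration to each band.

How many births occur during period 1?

(Bands numbered youngest = 1 to oldest = 6.)
Period 1.
Births: 2600 * 0.301 = 783
Band 2: 970 * 0.963 = 934
Band 3: 2600 * 0.966 = 2512
Band 4: 1920 * 0.962 = 1847
Band 5: 1270 * 0.947 = 1203
Band 6: 700 * 0.947 = 663
Net migration: Band 3 + 160 → 2672; Band 4 − 175 → 1672
End of period: [783, 934, 2672, 1672, 1203, 663]

783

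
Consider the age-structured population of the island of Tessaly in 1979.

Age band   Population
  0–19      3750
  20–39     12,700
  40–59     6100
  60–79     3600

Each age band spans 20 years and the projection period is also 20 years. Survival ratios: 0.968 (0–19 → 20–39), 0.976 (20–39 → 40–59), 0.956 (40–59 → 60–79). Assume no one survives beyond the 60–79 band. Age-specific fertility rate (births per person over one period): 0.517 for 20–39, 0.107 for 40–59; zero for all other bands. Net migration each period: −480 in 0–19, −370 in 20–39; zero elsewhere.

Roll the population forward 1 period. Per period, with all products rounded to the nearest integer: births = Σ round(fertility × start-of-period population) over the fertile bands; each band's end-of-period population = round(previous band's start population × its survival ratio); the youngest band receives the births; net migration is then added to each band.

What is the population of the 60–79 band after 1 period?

5832

Call the bands 1 to 4, youngest first.
After projecting period 1:
Births: 12700 × 0.517 = 6566 ; 6100 × 0.107 = 653 — total 7219
Band 2: 3750 × 0.968 = 3630
Band 3: 12700 × 0.976 = 12395
Band 4: 6100 × 0.956 = 5832
Net migration: Band 1 − 480 → 6739; Band 2 − 370 → 3260
Population now: 0–19=6739, 20–39=3260, 40–59=12395, 60–79=5832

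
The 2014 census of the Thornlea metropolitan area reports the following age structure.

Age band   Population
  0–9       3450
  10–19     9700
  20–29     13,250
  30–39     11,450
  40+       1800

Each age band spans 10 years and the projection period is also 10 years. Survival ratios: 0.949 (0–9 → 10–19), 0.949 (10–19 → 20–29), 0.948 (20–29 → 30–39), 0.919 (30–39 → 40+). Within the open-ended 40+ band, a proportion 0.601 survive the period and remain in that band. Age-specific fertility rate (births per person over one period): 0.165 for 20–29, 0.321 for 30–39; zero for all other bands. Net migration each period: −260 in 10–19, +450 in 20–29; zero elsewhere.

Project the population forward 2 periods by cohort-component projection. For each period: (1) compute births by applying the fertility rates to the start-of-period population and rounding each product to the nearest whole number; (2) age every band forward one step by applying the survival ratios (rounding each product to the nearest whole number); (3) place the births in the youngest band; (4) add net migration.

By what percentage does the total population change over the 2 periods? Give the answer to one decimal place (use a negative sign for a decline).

5.7

Period 1:
Births: 13250 * 0.165 = 2186 ; 11450 * 0.321 = 3675 → 5861
10–19: 3450 * 0.949 = 3274
20–29: 9700 * 0.949 = 9205
30–39: 13250 * 0.948 = 12561
40+: 11450 * 0.919 + 1800 * 0.601 = 10523 + 1082 = 11605
Net migration: 10–19 − 260 → 3014; 20–29 + 450 → 9655
→ [5861, 3014, 9655, 12561, 11605]
Period 2:
Births: 9655 * 0.165 = 1593 ; 12561 * 0.321 = 4032 → 5625
10–19: 5861 * 0.949 = 5562
20–29: 3014 * 0.949 = 2860
30–39: 9655 * 0.948 = 9153
40+: 12561 * 0.919 + 11605 * 0.601 = 11544 + 6975 = 18519
Net migration: 10–19 − 260 → 5302; 20–29 + 450 → 3310
→ [5625, 5302, 3310, 9153, 18519]
Total: 39650 → 41909; change = 2259; percentage change = 5.7%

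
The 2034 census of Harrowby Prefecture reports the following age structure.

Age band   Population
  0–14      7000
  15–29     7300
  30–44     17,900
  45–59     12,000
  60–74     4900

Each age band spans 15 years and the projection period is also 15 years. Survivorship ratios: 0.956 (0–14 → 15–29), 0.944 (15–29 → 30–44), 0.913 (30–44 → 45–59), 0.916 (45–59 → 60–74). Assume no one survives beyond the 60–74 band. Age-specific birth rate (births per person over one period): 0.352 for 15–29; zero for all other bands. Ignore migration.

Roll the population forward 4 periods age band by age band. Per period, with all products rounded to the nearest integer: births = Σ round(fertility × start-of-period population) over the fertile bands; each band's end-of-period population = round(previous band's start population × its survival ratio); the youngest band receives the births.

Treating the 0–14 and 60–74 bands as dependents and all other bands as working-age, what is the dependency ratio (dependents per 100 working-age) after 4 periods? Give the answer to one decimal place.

Let group 1 be 0–14 through group 5 = 60–74.
Period 1:
Births: 7300 * 0.352 = 2570
Group 2: 7000 * 0.956 = 6692
Group 3: 7300 * 0.944 = 6891
Group 4: 17900 * 0.913 = 16343
Group 5: 12000 * 0.916 = 10992
Population now: 0–14=2570, 15–29=6692, 30–44=6891, 45–59=16343, 60–74=10992
Period 2:
Births: 6692 * 0.352 = 2356
Group 2: 2570 * 0.956 = 2457
Group 3: 6692 * 0.944 = 6317
Group 4: 6891 * 0.913 = 6291
Group 5: 16343 * 0.916 = 14970
Population now: 0–14=2356, 15–29=2457, 30–44=6317, 45–59=6291, 60–74=14970
Period 3:
Births: 2457 * 0.352 = 865
Group 2: 2356 * 0.956 = 2252
Group 3: 2457 * 0.944 = 2319
Group 4: 6317 * 0.913 = 5767
Group 5: 6291 * 0.916 = 5763
Population now: 0–14=865, 15–29=2252, 30–44=2319, 45–59=5767, 60–74=5763
Period 4:
Births: 2252 * 0.352 = 793
Group 2: 865 * 0.956 = 827
Group 3: 2252 * 0.944 = 2126
Group 4: 2319 * 0.913 = 2117
Group 5: 5767 * 0.916 = 5283
Population now: 0–14=793, 15–29=827, 30–44=2126, 45–59=2117, 60–74=5283
Dependents (band 0–14 + band 60–74) = 793 + 5283 = 6076; working-age = 5070; ratio = 6076/5070 × 100 = 119.8

119.8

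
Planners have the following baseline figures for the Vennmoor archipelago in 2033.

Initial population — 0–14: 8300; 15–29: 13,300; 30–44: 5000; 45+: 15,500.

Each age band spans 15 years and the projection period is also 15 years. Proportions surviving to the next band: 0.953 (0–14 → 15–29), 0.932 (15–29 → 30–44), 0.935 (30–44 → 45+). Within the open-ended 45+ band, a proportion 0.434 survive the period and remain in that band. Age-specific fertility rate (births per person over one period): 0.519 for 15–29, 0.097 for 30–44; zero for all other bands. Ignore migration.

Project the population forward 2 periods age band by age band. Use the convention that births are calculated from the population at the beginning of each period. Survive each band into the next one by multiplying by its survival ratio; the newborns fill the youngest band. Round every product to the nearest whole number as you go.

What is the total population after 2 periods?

Numbering the groups 1..4 from youngest to oldest:
Period 1:
Births: 13300 × 0.519 = 6903  |  5000 × 0.097 = 485 ⇒ total 7388
Group 2: 8300 × 0.953 = 7910
Group 3: 13300 × 0.932 = 12396
Group 4: 5000 × 0.935 + 15500 × 0.434 = 4675 + 6727 = 11402
End of period: [7388, 7910, 12396, 11402]
Period 2:
Births: 7910 × 0.519 = 4105  |  12396 × 0.097 = 1202 ⇒ total 5307
Group 2: 7388 × 0.953 = 7041
Group 3: 7910 × 0.932 = 7372
Group 4: 12396 × 0.935 + 11402 × 0.434 = 11590 + 4948 = 16538
End of period: [5307, 7041, 7372, 16538]
Total after period 2: 5307 + 7041 + 7372 + 16538 = 36258

36258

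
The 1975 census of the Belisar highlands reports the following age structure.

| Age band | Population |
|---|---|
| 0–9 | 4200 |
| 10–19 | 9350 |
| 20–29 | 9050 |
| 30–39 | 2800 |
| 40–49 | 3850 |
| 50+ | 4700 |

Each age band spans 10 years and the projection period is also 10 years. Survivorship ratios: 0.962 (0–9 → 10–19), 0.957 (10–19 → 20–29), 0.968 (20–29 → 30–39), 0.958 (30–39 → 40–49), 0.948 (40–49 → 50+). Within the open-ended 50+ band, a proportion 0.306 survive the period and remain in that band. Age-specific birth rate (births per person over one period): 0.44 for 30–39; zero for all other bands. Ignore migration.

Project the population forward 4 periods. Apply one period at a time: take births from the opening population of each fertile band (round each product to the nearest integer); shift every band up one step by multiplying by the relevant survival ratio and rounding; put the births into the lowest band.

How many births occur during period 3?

[period 1]
Births: 2800 * 0.44 = 1232
10–19: 4200 * 0.962 = 4040
20–29: 9350 * 0.957 = 8948
30–39: 9050 * 0.968 = 8760
40–49: 2800 * 0.958 = 2682
50+: 3850 * 0.948 + 4700 * 0.306 = 3650 + 1438 = 5088
→ [1232, 4040, 8948, 8760, 2682, 5088]
[period 2]
Births: 8760 * 0.44 = 3854
10–19: 1232 * 0.962 = 1185
20–29: 4040 * 0.957 = 3866
30–39: 8948 * 0.968 = 8662
40–49: 8760 * 0.958 = 8392
50+: 2682 * 0.948 + 5088 * 0.306 = 2543 + 1557 = 4100
→ [3854, 1185, 3866, 8662, 8392, 4100]
[period 3]
Births: 8662 * 0.44 = 3811
10–19: 3854 * 0.962 = 3708
20–29: 1185 * 0.957 = 1134
30–39: 3866 * 0.968 = 3742
40–49: 8662 * 0.958 = 8298
50+: 8392 * 0.948 + 4100 * 0.306 = 7956 + 1255 = 9211
→ [3811, 3708, 1134, 3742, 8298, 9211]

3811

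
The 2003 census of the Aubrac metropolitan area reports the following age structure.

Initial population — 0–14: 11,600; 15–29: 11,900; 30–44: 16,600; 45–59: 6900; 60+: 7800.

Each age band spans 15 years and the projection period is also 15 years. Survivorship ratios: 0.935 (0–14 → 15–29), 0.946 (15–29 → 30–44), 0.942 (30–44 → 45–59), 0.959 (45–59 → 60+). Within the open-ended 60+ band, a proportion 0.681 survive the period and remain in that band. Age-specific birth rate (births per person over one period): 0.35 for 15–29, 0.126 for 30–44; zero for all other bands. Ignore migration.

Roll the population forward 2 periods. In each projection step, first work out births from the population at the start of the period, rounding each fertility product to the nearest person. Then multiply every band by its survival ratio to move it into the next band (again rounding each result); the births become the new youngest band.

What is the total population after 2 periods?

55048

Call the groups 1 to 5, youngest first.
[period 1]
Births: 11900 × 0.35 = 4165 ; 16600 × 0.126 = 2092 → 6257
Group 2: 11600 × 0.935 = 10846
Group 3: 11900 × 0.946 = 11257
Group 4: 16600 × 0.942 = 15637
Group 5: 6900 × 0.959 + 7800 × 0.681 = 6617 + 5312 = 11929
Population now: 0–14=6257, 15–29=10846, 30–44=11257, 45–59=15637, 60+=11929
[period 2]
Births: 10846 × 0.35 = 3796 ; 11257 × 0.126 = 1418 → 5214
Group 2: 6257 × 0.935 = 5850
Group 3: 10846 × 0.946 = 10260
Group 4: 11257 × 0.942 = 10604
Group 5: 15637 × 0.959 + 11929 × 0.681 = 14996 + 8124 = 23120
Population now: 0–14=5214, 15–29=5850, 30–44=10260, 45–59=10604, 60+=23120
Total after period 2: 5214 + 5850 + 10260 + 10604 + 23120 = 55048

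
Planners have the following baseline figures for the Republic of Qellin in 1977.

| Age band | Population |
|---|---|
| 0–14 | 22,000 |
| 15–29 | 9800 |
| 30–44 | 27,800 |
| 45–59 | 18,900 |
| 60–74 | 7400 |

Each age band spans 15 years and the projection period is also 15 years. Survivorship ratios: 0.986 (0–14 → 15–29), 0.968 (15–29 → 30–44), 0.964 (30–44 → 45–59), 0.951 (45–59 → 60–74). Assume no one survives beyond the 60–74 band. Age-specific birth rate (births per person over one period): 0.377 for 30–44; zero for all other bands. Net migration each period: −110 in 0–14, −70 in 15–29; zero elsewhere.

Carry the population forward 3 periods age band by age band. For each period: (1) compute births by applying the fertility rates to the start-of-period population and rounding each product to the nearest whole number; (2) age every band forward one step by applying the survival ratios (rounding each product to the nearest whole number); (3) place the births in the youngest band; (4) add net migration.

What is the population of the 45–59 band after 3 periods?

Call the groups 1 to 5, youngest first.
After projecting period 1:
Births: 27800 × 0.377 = 10481
Group 2: 22000 × 0.986 = 21692
Group 3: 9800 × 0.968 = 9486
Group 4: 27800 × 0.964 = 26799
Group 5: 18900 × 0.951 = 17974
Net migration: Group 1 − 110 → 10371; Group 2 − 70 → 21622
Giving 10371 / 21622 / 9486 / 26799 / 17974.
After projecting period 2:
Births: 9486 × 0.377 = 3576
Group 2: 10371 × 0.986 = 10226
Group 3: 21622 × 0.968 = 20930
Group 4: 9486 × 0.964 = 9145
Group 5: 26799 × 0.951 = 25486
Net migration: Group 1 − 110 → 3466; Group 2 − 70 → 10156
Giving 3466 / 10156 / 20930 / 9145 / 25486.
After projecting period 3:
Births: 20930 × 0.377 = 7891
Group 2: 3466 × 0.986 = 3417
Group 3: 10156 × 0.968 = 9831
Group 4: 20930 × 0.964 = 20177
Group 5: 9145 × 0.951 = 8697
Net migration: Group 1 − 110 → 7781; Group 2 − 70 → 3347
Giving 7781 / 3347 / 9831 / 20177 / 8697.

20177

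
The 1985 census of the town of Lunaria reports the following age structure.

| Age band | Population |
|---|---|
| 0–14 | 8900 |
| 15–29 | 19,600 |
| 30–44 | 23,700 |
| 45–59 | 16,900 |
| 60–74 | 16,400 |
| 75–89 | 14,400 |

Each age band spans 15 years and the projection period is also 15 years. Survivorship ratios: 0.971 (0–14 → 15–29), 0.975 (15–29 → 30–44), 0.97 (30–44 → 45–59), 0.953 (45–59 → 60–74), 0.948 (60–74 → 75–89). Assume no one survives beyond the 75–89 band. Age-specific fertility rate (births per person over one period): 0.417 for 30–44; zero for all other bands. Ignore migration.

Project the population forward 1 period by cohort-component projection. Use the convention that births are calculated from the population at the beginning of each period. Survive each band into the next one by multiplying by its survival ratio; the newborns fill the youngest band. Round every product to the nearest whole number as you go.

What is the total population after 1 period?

92277

— Period 1 —
Births: 23700 × 0.417 = 9883
15–29: 8900 × 0.971 = 8642
30–44: 19600 × 0.975 = 19110
45–59: 23700 × 0.97 = 22989
60–74: 16900 × 0.953 = 16106
75–89: 16400 × 0.948 = 15547
→ [9883, 8642, 19110, 22989, 16106, 15547]
Total after period 1: 9883 + 8642 + 19110 + 22989 + 16106 + 15547 = 92277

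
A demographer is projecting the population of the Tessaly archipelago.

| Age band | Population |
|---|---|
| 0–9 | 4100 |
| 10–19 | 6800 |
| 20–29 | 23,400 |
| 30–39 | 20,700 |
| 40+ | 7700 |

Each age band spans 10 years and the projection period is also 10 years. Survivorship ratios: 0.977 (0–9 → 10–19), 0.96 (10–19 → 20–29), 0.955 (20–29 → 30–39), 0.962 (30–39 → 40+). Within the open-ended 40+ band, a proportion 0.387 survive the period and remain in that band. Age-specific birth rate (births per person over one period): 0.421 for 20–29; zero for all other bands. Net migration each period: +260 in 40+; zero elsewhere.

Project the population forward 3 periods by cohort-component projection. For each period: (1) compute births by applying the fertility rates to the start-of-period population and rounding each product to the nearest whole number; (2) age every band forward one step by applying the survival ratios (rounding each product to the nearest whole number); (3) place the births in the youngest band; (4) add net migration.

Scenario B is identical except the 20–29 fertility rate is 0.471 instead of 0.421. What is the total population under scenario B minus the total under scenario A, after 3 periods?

Period 1.
Births: 23400 × 0.421 = 9851
10–19: 4100 × 0.977 = 4006
20–29: 6800 × 0.96 = 6528
30–39: 23400 × 0.955 = 22347
40+: 20700 × 0.962 + 7700 × 0.387 = 19913 + 2980 = 22893
Net migration: 40+ + 260 → 23153
→ [9851, 4006, 6528, 22347, 23153]
Period 2.
Births: 6528 × 0.421 = 2748
10–19: 9851 × 0.977 = 9624
20–29: 4006 × 0.96 = 3846
30–39: 6528 × 0.955 = 6234
40+: 22347 × 0.962 + 23153 × 0.387 = 21498 + 8960 = 30458
Net migration: 40+ + 260 → 30718
→ [2748, 9624, 3846, 6234, 30718]
Period 3.
Births: 3846 × 0.421 = 1619
10–19: 2748 × 0.977 = 2685
20–29: 9624 × 0.96 = 9239
30–39: 3846 × 0.955 = 3673
40+: 6234 × 0.962 + 30718 × 0.387 = 5997 + 11888 = 17885
Net migration: 40+ + 260 → 18145
→ [1619, 2685, 9239, 3673, 18145]
Scenario A total after 3 periods: 35361
Scenario B projection —
Period 1.
Births: 23400 × 0.471 = 11021
10–19: 4100 × 0.977 = 4006
20–29: 6800 × 0.96 = 6528
30–39: 23400 × 0.955 = 22347
40+: 20700 × 0.962 + 7700 × 0.387 = 19913 + 2980 = 22893
Net migration: 40+ + 260 → 23153
→ [11021, 4006, 6528, 22347, 23153]
Period 2.
Births: 6528 × 0.471 = 3075
10–19: 11021 × 0.977 = 10768
20–29: 4006 × 0.96 = 3846
30–39: 6528 × 0.955 = 6234
40+: 22347 × 0.962 + 23153 × 0.387 = 21498 + 8960 = 30458
Net migration: 40+ + 260 → 30718
→ [3075, 10768, 3846, 6234, 30718]
Period 3.
Births: 3846 × 0.471 = 1811
10–19: 3075 × 0.977 = 3004
20–29: 10768 × 0.96 = 10337
30–39: 3846 × 0.955 = 3673
40+: 6234 × 0.962 + 30718 × 0.387 = 5997 + 11888 = 17885
Net migration: 40+ + 260 → 18145
→ [1811, 3004, 10337, 3673, 18145]
Scenario B total after 3 periods: 36970
Difference B − A = 36970 − 35361 = 1609

1609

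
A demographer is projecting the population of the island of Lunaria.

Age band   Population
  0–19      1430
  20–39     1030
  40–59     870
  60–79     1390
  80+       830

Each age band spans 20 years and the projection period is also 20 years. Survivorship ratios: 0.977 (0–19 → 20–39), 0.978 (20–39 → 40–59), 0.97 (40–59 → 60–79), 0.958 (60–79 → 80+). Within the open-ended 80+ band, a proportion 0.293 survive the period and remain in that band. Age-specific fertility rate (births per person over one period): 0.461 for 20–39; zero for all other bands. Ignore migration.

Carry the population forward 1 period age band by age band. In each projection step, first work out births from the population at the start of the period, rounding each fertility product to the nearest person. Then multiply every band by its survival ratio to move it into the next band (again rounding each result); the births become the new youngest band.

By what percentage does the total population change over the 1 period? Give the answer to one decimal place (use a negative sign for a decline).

Call the groups 1 to 5, youngest first.
After projecting period 1:
Births: 1030 * 0.461 = 475
Group 2: 1430 * 0.977 = 1397
Group 3: 1030 * 0.978 = 1007
Group 4: 870 * 0.97 = 844
Group 5: 1390 * 0.958 + 830 * 0.293 = 1332 + 243 = 1575
→ [475, 1397, 1007, 844, 1575]
Total: 5550 → 5298; change = -252; percentage change = -4.5%

-4.5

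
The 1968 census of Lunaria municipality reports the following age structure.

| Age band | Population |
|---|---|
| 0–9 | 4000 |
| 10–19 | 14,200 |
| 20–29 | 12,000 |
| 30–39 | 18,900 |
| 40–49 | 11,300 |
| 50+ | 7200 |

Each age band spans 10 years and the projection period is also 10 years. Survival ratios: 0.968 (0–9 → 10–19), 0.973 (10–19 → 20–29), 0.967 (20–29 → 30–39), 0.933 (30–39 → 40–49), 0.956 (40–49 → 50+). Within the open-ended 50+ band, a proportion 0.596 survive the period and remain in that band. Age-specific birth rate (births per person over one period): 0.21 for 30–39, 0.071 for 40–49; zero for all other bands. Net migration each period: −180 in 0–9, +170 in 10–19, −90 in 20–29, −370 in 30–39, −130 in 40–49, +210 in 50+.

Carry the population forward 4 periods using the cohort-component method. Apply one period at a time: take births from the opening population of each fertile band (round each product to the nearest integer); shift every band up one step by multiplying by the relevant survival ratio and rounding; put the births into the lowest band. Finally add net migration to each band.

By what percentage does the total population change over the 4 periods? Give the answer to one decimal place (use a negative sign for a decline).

-38.2

(Bands numbered youngest = 1 to oldest = 6.)
Period 1.
Births: 18900 * 0.21 = 3969  |  11300 * 0.071 = 802 — total 4771
Band 2: 4000 * 0.968 = 3872
Band 3: 14200 * 0.973 = 13817
Band 4: 12000 * 0.967 = 11604
Band 5: 18900 * 0.933 = 17634
Band 6: 11300 * 0.956 + 7200 * 0.596 = 10803 + 4291 = 15094
Net migration: Band 1 − 180 → 4591; Band 2 + 170 → 4042; Band 3 − 90 → 13727; Band 4 − 370 → 11234; Band 5 − 130 → 17504; Band 6 + 210 → 15304
→ [4591, 4042, 13727, 11234, 17504, 15304]
Period 2.
Births: 11234 * 0.21 = 2359  |  17504 * 0.071 = 1243 — total 3602
Band 2: 4591 * 0.968 = 4444
Band 3: 4042 * 0.973 = 3933
Band 4: 13727 * 0.967 = 13274
Band 5: 11234 * 0.933 = 10481
Band 6: 17504 * 0.956 + 15304 * 0.596 = 16734 + 9121 = 25855
Net migration: Band 1 − 180 → 3422; Band 2 + 170 → 4614; Band 3 − 90 → 3843; Band 4 − 370 → 12904; Band 5 − 130 → 10351; Band 6 + 210 → 26065
→ [3422, 4614, 3843, 12904, 10351, 26065]
Period 3.
Births: 12904 * 0.21 = 2710  |  10351 * 0.071 = 735 — total 3445
Band 2: 3422 * 0.968 = 3312
Band 3: 4614 * 0.973 = 4489
Band 4: 3843 * 0.967 = 3716
Band 5: 12904 * 0.933 = 12039
Band 6: 10351 * 0.956 + 26065 * 0.596 = 9896 + 15535 = 25431
Net migration: Band 1 − 180 → 3265; Band 2 + 170 → 3482; Band 3 − 90 → 4399; Band 4 − 370 → 3346; Band 5 − 130 → 11909; Band 6 + 210 → 25641
→ [3265, 3482, 4399, 3346, 11909, 25641]
Period 4.
Births: 3346 * 0.21 = 703  |  11909 * 0.071 = 846 — total 1549
Band 2: 3265 * 0.968 = 3161
Band 3: 3482 * 0.973 = 3388
Band 4: 4399 * 0.967 = 4254
Band 5: 3346 * 0.933 = 3122
Band 6: 11909 * 0.956 + 25641 * 0.596 = 11385 + 15282 = 26667
Net migration: Band 1 − 180 → 1369; Band 2 + 170 → 3331; Band 3 − 90 → 3298; Band 4 − 370 → 3884; Band 5 − 130 → 2992; Band 6 + 210 → 26877
→ [1369, 3331, 3298, 3884, 2992, 26877]
Total: 67600 → 41751; change = -25849; percentage change = -38.2%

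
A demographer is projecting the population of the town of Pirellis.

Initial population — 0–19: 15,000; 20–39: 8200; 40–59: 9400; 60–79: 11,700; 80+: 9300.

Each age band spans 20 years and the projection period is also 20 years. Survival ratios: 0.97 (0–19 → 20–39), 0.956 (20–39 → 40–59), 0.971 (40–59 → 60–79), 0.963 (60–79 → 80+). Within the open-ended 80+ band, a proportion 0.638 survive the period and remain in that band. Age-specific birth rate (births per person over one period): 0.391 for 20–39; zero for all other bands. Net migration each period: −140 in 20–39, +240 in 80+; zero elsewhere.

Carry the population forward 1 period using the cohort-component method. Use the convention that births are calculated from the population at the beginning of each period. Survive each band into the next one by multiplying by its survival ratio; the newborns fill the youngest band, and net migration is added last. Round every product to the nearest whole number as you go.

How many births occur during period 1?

— Period 1 —
Births: 8200 × 0.391 = 3206
20–39: 15000 × 0.97 = 14550
40–59: 8200 × 0.956 = 7839
60–79: 9400 × 0.971 = 9127
80+: 11700 × 0.963 + 9300 × 0.638 = 11267 + 5933 = 17200
Net migration: 20–39 − 140 → 14410; 80+ + 240 → 17440
End of period: [3206, 14410, 7839, 9127, 17440]

3206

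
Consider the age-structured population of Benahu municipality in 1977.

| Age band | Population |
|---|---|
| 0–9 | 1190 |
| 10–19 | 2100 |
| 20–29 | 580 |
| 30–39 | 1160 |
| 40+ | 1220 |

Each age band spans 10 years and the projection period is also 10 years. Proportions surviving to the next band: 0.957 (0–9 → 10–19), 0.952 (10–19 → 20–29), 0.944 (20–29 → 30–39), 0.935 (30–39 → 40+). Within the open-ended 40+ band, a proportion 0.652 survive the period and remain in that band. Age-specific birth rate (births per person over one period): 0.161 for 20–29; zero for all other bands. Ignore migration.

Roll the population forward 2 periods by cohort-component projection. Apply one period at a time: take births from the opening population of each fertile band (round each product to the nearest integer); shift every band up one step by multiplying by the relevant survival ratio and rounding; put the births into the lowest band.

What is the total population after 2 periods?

5120

(Bands numbered youngest = 1 to oldest = 5.)
After projecting period 1:
Births: 580 × 0.161 = 93
Band 2: 1190 × 0.957 = 1139
Band 3: 2100 × 0.952 = 1999
Band 4: 580 × 0.944 = 548
Band 5: 1160 × 0.935 + 1220 × 0.652 = 1085 + 795 = 1880
→ [93, 1139, 1999, 548, 1880]
After projecting period 2:
Births: 1999 × 0.161 = 322
Band 2: 93 × 0.957 = 89
Band 3: 1139 × 0.952 = 1084
Band 4: 1999 × 0.944 = 1887
Band 5: 548 × 0.935 + 1880 × 0.652 = 512 + 1226 = 1738
→ [322, 89, 1084, 1887, 1738]
Total after period 2: 322 + 89 + 1084 + 1887 + 1738 = 5120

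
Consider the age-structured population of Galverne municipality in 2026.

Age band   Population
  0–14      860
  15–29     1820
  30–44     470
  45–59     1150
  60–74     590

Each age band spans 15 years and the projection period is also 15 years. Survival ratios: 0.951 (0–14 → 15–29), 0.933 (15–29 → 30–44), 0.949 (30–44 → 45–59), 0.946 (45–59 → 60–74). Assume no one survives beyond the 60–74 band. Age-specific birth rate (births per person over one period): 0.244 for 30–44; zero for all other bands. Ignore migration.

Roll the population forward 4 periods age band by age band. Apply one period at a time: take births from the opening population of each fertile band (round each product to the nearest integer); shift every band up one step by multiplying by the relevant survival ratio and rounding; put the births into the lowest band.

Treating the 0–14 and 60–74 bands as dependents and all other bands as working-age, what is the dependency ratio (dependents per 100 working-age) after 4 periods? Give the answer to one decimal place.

Numbering the bands 1..5 from youngest to oldest:
[period 1]
Births: 470 × 0.244 = 115
Band 2: 860 × 0.951 = 818
Band 3: 1820 × 0.933 = 1698
Band 4: 470 × 0.949 = 446
Band 5: 1150 × 0.946 = 1088
End of period: [115, 818, 1698, 446, 1088]
[period 2]
Births: 1698 × 0.244 = 414
Band 2: 115 × 0.951 = 109
Band 3: 818 × 0.933 = 763
Band 4: 1698 × 0.949 = 1611
Band 5: 446 × 0.946 = 422
End of period: [414, 109, 763, 1611, 422]
[period 3]
Births: 763 × 0.244 = 186
Band 2: 414 × 0.951 = 394
Band 3: 109 × 0.933 = 102
Band 4: 763 × 0.949 = 724
Band 5: 1611 × 0.946 = 1524
End of period: [186, 394, 102, 724, 1524]
[period 4]
Births: 102 × 0.244 = 25
Band 2: 186 × 0.951 = 177
Band 3: 394 × 0.933 = 368
Band 4: 102 × 0.949 = 97
Band 5: 724 × 0.946 = 685
End of period: [25, 177, 368, 97, 685]
Dependents (band 0–14 + band 60–74) = 25 + 685 = 710; working-age = 642; ratio = 710/642 × 100 = 110.6

110.6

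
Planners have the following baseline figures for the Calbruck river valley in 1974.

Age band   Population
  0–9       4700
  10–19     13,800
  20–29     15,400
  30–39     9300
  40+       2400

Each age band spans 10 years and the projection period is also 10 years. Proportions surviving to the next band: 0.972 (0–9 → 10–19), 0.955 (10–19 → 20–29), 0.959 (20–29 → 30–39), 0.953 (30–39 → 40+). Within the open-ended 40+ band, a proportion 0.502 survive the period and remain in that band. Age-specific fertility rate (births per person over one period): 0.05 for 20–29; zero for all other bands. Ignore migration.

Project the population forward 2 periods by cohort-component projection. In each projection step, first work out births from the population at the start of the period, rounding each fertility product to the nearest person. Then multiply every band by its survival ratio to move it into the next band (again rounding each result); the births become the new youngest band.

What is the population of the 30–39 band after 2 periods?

— Period 1 —
Births: 15400 * 0.05 = 770
10–19: 4700 * 0.972 = 4568
20–29: 13800 * 0.955 = 13179
30–39: 15400 * 0.959 = 14769
40+: 9300 * 0.953 + 2400 * 0.502 = 8863 + 1205 = 10068
Giving 770 / 4568 / 13179 / 14769 / 10068.
— Period 2 —
Births: 13179 * 0.05 = 659
10–19: 770 * 0.972 = 748
20–29: 4568 * 0.955 = 4362
30–39: 13179 * 0.959 = 12639
40+: 14769 * 0.953 + 10068 * 0.502 = 14075 + 5054 = 19129
Giving 659 / 748 / 4362 / 12639 / 19129.

12639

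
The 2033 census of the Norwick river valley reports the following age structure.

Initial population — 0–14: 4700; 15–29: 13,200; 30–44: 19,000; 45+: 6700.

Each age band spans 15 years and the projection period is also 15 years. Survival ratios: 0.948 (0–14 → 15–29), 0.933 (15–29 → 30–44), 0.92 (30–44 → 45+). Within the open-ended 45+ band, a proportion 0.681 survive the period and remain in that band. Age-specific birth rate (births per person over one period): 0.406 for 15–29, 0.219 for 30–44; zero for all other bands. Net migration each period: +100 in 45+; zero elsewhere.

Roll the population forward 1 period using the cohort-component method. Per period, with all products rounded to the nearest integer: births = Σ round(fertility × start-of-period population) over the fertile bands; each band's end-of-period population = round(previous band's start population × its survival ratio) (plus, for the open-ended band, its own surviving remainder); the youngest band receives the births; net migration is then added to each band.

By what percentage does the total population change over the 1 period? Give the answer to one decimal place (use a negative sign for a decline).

Period 1:
Births: 13200 × 0.406 = 5359, 19000 × 0.219 = 4161 → total 9520
15–29: 4700 × 0.948 = 4456
30–44: 13200 × 0.933 = 12316
45+: 19000 × 0.92 + 6700 × 0.681 = 17480 + 4563 = 22043
Net migration: 45+ + 100 → 22143
Giving 9520 / 4456 / 12316 / 22143.
Total: 43600 → 48435; change = 4835; percentage change = 11.1%

11.1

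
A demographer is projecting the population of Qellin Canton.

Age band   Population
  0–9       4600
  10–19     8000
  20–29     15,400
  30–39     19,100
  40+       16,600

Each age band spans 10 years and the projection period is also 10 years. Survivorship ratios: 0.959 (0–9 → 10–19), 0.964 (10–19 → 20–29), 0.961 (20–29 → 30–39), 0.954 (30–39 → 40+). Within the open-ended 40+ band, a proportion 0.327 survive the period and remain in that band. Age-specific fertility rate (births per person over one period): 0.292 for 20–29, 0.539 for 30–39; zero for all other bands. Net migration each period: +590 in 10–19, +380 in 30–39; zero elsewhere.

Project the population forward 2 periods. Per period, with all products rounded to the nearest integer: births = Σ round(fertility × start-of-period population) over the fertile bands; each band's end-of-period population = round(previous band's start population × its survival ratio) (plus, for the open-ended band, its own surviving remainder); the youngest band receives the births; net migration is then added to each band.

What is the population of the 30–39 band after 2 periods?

7791

Period 1.
Births: 15400 * 0.292 = 4497 ; 19100 * 0.539 = 10295 — total 14792
10–19: 4600 * 0.959 = 4411
20–29: 8000 * 0.964 = 7712
30–39: 15400 * 0.961 = 14799
40+: 19100 * 0.954 + 16600 * 0.327 = 18221 + 5428 = 23649
Net migration: 10–19 + 590 → 5001; 30–39 + 380 → 15179
→ [14792, 5001, 7712, 15179, 23649]
Period 2.
Births: 7712 * 0.292 = 2252 ; 15179 * 0.539 = 8181 — total 10433
10–19: 14792 * 0.959 = 14186
20–29: 5001 * 0.964 = 4821
30–39: 7712 * 0.961 = 7411
40+: 15179 * 0.954 + 23649 * 0.327 = 14481 + 7733 = 22214
Net migration: 10–19 + 590 → 14776; 30–39 + 380 → 7791
→ [10433, 14776, 4821, 7791, 22214]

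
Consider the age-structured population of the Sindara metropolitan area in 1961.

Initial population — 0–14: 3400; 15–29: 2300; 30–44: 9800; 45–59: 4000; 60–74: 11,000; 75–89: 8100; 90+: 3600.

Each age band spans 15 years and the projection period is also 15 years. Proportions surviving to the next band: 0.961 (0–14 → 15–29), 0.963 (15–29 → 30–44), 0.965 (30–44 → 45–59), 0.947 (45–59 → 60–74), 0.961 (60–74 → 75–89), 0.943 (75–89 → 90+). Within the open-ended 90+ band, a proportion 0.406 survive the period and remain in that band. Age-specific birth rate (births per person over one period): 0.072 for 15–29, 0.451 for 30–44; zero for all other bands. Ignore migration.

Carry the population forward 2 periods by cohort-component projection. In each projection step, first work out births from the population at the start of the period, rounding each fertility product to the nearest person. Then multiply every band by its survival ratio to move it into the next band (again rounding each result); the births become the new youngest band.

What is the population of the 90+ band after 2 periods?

Period 1:
Births: 2300 * 0.072 = 166 ; 9800 * 0.451 = 4420 → total 4586
15–29: 3400 * 0.961 = 3267
30–44: 2300 * 0.963 = 2215
45–59: 9800 * 0.965 = 9457
60–74: 4000 * 0.947 = 3788
75–89: 11000 * 0.961 = 10571
90+: 8100 * 0.943 + 3600 * 0.406 = 7638 + 1462 = 9100
Giving 4586 / 3267 / 2215 / 9457 / 3788 / 10571 / 9100.
Period 2:
Births: 3267 * 0.072 = 235 ; 2215 * 0.451 = 999 → total 1234
15–29: 4586 * 0.961 = 4407
30–44: 3267 * 0.963 = 3146
45–59: 2215 * 0.965 = 2137
60–74: 9457 * 0.947 = 8956
75–89: 3788 * 0.961 = 3640
90+: 10571 * 0.943 + 9100 * 0.406 = 9968 + 3695 = 13663
Giving 1234 / 4407 / 3146 / 2137 / 8956 / 3640 / 13663.

13663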